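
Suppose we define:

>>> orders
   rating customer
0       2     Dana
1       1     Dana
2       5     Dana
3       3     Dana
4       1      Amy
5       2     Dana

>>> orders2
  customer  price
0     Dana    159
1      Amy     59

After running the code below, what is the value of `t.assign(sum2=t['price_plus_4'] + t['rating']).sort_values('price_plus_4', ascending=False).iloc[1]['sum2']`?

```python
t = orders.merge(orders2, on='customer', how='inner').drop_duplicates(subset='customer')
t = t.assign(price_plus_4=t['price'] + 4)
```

merge on 'customer' (how='inner') → 6 rows:
   rating customer  price
0       2     Dana    159
1       1     Dana    159
2       5     Dana    159
3       3     Dana    159
4       1      Amy     59
5       2     Dana    159
drop duplicate customer (keep=first):
   rating customer  price
0       2     Dana    159
4       1      Amy     59
add column price_plus_4 = t['price'] + 4:
   rating customer  price  price_plus_4
0       2     Dana    159           163
4       1      Amy     59            63
add column sum2 = t['price_plus_4'] + t['rating']:
   rating customer  price  price_plus_4  sum2
0       2     Dana    159           163   165
4       1      Amy     59            63    64
sort by price_plus_4 descending:
   rating customer  price  price_plus_4  sum2
0       2     Dana    159           163   165
4       1      Amy     59            63    64
Then the value at position 1, column 'sum2': 64

64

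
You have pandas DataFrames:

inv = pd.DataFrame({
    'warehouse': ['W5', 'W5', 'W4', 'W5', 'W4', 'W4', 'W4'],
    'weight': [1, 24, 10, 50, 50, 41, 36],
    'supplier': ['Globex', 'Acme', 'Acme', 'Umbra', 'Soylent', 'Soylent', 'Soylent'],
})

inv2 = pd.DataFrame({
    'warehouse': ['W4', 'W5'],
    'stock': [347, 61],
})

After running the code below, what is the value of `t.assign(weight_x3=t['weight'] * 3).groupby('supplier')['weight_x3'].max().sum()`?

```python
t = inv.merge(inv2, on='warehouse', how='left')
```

merge on 'warehouse' (how='left') → 7 rows:
  warehouse  weight supplier  stock
0        W5       1   Globex     61
1        W5      24     Acme     61
2        W4      10     Acme    347
3        W5      50    Umbra     61
4        W4      50  Soylent    347
5        W4      41  Soylent    347
6        W4      36  Soylent    347
add column weight_x3 = t['weight'] * 3:
  warehouse  weight supplier  stock  weight_x3
0        W5       1   Globex     61          3
1        W5      24     Acme     61         72
2        W4      10     Acme    347         30
3        W5      50    Umbra     61        150
4        W4      50  Soylent    347        150
5        W4      41  Soylent    347        123
6        W4      36  Soylent    347        108
group by supplier, max of weight_x3:
supplier
Acme        72
Globex       3
Soylent    150
Umbra      150
Name: weight_x3, dtype: int64
So sum() = 375.

375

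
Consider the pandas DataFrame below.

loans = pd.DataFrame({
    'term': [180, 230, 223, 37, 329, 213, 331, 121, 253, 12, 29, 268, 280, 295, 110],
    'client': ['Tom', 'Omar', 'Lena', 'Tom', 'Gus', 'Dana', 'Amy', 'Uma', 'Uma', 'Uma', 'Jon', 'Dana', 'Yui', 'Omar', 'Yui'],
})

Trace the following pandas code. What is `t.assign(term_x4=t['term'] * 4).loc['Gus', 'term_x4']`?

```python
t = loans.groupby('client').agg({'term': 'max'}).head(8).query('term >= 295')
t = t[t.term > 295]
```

1316

group by client, max of term:
        term
client      
Amy      331
Dana     268
Gus      329
Jon       29
Lena     223
Omar     295
Tom      180
Uma      253
Yui      280
take first 8 rows:
        term
client      
Amy      331
Dana     268
Gus      329
Jon       29
Lena     223
Omar     295
Tom      180
Uma      253
filter rows where term >= 295:
        term
client      
Amy      331
Gus      329
Omar     295
filter rows where term > 295:
        term
client      
Amy      331
Gus      329
add column term_x4 = t['term'] * 4:
        term  term_x4
client               
Amy      331     1324
Gus      329     1316
Reading off the value at row 'Gus', column 'term_x4', we get 1316.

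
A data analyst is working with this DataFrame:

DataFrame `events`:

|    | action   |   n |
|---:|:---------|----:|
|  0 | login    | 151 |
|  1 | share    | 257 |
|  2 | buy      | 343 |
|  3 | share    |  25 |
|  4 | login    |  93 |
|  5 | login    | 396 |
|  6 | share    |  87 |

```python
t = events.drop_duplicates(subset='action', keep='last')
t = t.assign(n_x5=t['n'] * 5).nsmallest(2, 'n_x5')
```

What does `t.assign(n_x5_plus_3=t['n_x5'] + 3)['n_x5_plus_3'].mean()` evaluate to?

1078.0

drop duplicate action (keep=last):
  action    n
2    buy  343
5  login  396
6  share   87
add column n_x5 = t['n'] * 5:
  action    n  n_x5
2    buy  343  1715
5  login  396  1980
6  share   87   435
take 2 rows with smallest n_x5:
  action    n  n_x5
6  share   87   435
2    buy  343  1715
add column n_x5_plus_3 = t['n_x5'] + 3:
  action    n  n_x5  n_x5_plus_3
6  share   87   435          438
2    buy  343  1715         1718
So mean() = 1078.0.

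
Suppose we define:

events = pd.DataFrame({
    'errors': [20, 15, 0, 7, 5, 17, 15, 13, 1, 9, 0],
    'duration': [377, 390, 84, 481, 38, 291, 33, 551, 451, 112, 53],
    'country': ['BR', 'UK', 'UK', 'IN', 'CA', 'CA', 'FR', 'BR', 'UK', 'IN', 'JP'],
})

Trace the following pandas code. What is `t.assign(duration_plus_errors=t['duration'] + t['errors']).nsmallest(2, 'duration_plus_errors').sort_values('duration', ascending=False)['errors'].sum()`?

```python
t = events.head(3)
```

take first 3 rows:
   errors  duration country
0      20       377      BR
1      15       390      UK
2       0        84      UK
add column duration_plus_errors = t['duration'] + t['errors']:
   errors  duration country  duration_plus_errors
0      20       377      BR                   397
1      15       390      UK                   405
2       0        84      UK                    84
take 2 rows with smallest duration_plus_errors:
   errors  duration country  duration_plus_errors
2       0        84      UK                    84
0      20       377      BR                   397
sort by duration descending:
   errors  duration country  duration_plus_errors
0      20       377      BR                   397
2       0        84      UK                    84
Hence 20.

20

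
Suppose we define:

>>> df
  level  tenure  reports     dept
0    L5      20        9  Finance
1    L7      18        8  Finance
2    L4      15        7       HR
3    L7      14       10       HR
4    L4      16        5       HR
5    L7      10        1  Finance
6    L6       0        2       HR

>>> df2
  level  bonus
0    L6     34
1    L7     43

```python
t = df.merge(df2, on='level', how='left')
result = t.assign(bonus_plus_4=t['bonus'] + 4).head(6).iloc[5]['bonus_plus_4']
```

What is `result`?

47.0

merge on 'level' (how='left') → 7 rows:
  level  tenure  reports     dept  bonus
0    L5      20        9  Finance    NaN
1    L7      18        8  Finance   43.0
2    L4      15        7       HR    NaN
3    L7      14       10       HR   43.0
4    L4      16        5       HR    NaN
5    L7      10        1  Finance   43.0
6    L6       0        2       HR   34.0
add column bonus_plus_4 = t['bonus'] + 4:
  level  tenure  reports     dept  bonus  bonus_plus_4
0    L5      20        9  Finance    NaN           NaN
1    L7      18        8  Finance   43.0          47.0
2    L4      15        7       HR    NaN           NaN
3    L7      14       10       HR   43.0          47.0
4    L4      16        5       HR    NaN           NaN
5    L7      10        1  Finance   43.0          47.0
6    L6       0        2       HR   34.0          38.0
take first 6 rows:
  level  tenure  reports     dept  bonus  bonus_plus_4
0    L5      20        9  Finance    NaN           NaN
1    L7      18        8  Finance   43.0          47.0
2    L4      15        7       HR    NaN           NaN
3    L7      14       10       HR   43.0          47.0
4    L4      16        5       HR    NaN           NaN
5    L7      10        1  Finance   43.0          47.0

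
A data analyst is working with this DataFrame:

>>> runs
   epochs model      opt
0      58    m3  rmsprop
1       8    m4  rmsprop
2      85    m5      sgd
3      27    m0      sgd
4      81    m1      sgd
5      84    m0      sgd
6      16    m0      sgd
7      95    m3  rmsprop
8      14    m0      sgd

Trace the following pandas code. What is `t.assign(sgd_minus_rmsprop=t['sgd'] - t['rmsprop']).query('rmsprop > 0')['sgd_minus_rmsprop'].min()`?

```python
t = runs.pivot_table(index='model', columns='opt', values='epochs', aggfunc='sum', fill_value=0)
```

pivot: rows=model, cols=opt, sum(epochs):
opt    rmsprop  sgd
model              
m0           0  141
m1           0   81
m3         153    0
m4           8    0
m5           0   85
add column sgd_minus_rmsprop = t['sgd'] - t['rmsprop']:
opt    rmsprop  sgd  sgd_minus_rmsprop
model                                 
m0           0  141                141
m1           0   81                 81
m3         153    0               -153
m4           8    0                 -8
m5           0   85                 85
filter rows where rmsprop > 0:
opt    rmsprop  sgd  sgd_minus_rmsprop
model                                 
m3         153    0               -153
m4           8    0                 -8
min of column 'sgd_minus_rmsprop' → -153

-153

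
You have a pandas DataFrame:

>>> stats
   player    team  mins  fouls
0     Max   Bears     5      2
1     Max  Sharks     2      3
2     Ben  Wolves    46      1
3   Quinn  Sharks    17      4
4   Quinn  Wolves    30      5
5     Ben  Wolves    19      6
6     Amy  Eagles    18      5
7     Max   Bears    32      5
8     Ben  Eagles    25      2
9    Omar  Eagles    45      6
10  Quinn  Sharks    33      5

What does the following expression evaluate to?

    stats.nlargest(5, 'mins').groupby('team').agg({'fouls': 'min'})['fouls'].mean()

4.25

take 5 rows with largest mins:
   player    team  mins  fouls
2     Ben  Wolves    46      1
9    Omar  Eagles    45      6
10  Quinn  Sharks    33      5
7     Max   Bears    32      5
4   Quinn  Wolves    30      5
group by team, min of fouls:
        fouls
team         
Bears       5
Eagles      6
Sharks      5
Wolves      1
Then the mean of column 'fouls': 4.25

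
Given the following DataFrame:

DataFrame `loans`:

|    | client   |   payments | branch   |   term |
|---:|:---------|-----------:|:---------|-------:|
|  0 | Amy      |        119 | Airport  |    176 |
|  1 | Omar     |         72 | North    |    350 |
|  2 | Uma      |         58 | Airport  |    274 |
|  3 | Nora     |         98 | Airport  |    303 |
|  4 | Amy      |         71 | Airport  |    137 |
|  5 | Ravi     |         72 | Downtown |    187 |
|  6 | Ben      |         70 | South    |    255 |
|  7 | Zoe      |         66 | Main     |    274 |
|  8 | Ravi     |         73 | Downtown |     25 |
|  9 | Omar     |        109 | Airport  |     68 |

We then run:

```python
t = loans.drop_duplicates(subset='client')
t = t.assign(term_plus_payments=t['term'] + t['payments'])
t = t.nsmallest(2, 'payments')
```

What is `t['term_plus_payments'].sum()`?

672

drop duplicate client (keep=first):
  client  payments    branch  term
0    Amy       119   Airport   176
1   Omar        72     North   350
2    Uma        58   Airport   274
3   Nora        98   Airport   303
5   Ravi        72  Downtown   187
6    Ben        70     South   255
7    Zoe        66      Main   274
add column term_plus_payments = t['term'] + t['payments']:
  client  payments    branch  term  term_plus_payments
0    Amy       119   Airport   176                 295
1   Omar        72     North   350                 422
2    Uma        58   Airport   274                 332
3   Nora        98   Airport   303                 401
5   Ravi        72  Downtown   187                 259
6    Ben        70     South   255                 325
7    Zoe        66      Main   274                 340
take 2 rows with smallest payments:
  client  payments   branch  term  term_plus_payments
2    Uma        58  Airport   274                 332
7    Zoe        66     Main   274                 340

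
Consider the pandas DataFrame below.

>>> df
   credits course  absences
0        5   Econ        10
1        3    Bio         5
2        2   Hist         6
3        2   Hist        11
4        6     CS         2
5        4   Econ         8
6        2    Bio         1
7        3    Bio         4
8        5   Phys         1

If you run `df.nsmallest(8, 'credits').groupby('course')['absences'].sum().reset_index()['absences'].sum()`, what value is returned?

46

take 8 rows with smallest credits:
   credits course  absences
2        2   Hist         6
3        2   Hist        11
6        2    Bio         1
1        3    Bio         5
7        3    Bio         4
5        4   Econ         8
0        5   Econ        10
8        5   Phys         1
group by course, sum of absences:
course
Bio     10
Econ    18
Hist    17
Phys     1
Name: absences, dtype: int64
reset_index():
  course  absences
0    Bio        10
1   Econ        18
2   Hist        17
3   Phys         1
Hence 46.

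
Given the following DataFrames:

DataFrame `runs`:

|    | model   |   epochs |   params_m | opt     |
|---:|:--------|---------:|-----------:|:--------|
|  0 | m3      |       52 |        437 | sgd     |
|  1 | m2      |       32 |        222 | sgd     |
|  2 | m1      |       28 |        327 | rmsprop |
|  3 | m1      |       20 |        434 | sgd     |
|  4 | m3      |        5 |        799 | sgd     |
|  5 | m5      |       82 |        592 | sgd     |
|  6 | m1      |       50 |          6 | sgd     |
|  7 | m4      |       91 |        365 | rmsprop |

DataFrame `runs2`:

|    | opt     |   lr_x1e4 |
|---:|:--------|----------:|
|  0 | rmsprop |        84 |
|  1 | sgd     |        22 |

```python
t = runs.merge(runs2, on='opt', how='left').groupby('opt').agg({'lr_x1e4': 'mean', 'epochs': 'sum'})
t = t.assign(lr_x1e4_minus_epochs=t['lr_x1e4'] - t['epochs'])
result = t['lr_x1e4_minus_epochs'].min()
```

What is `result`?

-219.0

merge on 'opt' (how='left') → 8 rows:
  model  epochs  params_m      opt  lr_x1e4
0    m3      52       437      sgd       22
1    m2      32       222      sgd       22
2    m1      28       327  rmsprop       84
3    m1      20       434      sgd       22
4    m3       5       799      sgd       22
5    m5      82       592      sgd       22
6    m1      50         6      sgd       22
7    m4      91       365  rmsprop       84
group by opt: mean(lr_x1e4), sum(epochs):
         lr_x1e4  epochs
opt                     
rmsprop     84.0     119
sgd         22.0     241
add column lr_x1e4_minus_epochs = t['lr_x1e4'] - t['epochs']:
         lr_x1e4  epochs  lr_x1e4_minus_epochs
opt                                           
rmsprop     84.0     119                 -35.0
sgd         22.0     241                -219.0
Finally, min of column 'lr_x1e4_minus_epochs' = -219.0.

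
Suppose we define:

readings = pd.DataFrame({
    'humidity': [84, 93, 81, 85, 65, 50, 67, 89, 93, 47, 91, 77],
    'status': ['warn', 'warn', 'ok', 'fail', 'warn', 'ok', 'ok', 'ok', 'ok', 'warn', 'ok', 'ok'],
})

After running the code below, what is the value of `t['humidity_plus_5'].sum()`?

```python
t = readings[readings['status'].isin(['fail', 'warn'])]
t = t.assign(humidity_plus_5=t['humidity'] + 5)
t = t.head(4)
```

filter rows where status in ['fail', 'warn']:
   humidity status
0        84   warn
1        93   warn
3        85   fail
4        65   warn
9        47   warn
add column humidity_plus_5 = t['humidity'] + 5:
   humidity status  humidity_plus_5
0        84   warn               89
1        93   warn               98
3        85   fail               90
4        65   warn               70
9        47   warn               52
take first 4 rows:
   humidity status  humidity_plus_5
0        84   warn               89
1        93   warn               98
3        85   fail               90
4        65   warn               70

347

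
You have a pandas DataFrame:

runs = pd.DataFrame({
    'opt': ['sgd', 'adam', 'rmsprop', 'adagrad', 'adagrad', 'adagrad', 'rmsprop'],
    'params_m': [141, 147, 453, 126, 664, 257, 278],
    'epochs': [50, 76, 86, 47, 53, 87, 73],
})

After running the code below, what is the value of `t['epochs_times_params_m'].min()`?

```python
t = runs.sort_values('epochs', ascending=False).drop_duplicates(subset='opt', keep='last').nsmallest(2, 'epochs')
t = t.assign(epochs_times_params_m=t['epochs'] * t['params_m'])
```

sort by epochs descending:
       opt  params_m  epochs
5  adagrad       257      87
2  rmsprop       453      86
1     adam       147      76
6  rmsprop       278      73
4  adagrad       664      53
0      sgd       141      50
3  adagrad       126      47
drop duplicate opt (keep=last):
       opt  params_m  epochs
1     adam       147      76
6  rmsprop       278      73
0      sgd       141      50
3  adagrad       126      47
take 2 rows with smallest epochs:
       opt  params_m  epochs
3  adagrad       126      47
0      sgd       141      50
add column epochs_times_params_m = t['epochs'] * t['params_m']:
       opt  params_m  epochs  epochs_times_params_m
3  adagrad       126      47                   5922
0      sgd       141      50                   7050

5922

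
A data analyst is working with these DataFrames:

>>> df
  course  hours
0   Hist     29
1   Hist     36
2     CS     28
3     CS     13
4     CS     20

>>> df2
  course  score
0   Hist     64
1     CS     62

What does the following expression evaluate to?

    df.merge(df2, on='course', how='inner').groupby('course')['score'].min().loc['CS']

62

merge on 'course' (how='inner') → 5 rows:
  course  hours  score
0   Hist     29     64
1   Hist     36     64
2     CS     28     62
3     CS     13     62
4     CS     20     62
group by course, min of score:
course
CS      62
Hist    64
Name: score, dtype: int64
Taking the value at index 'CS' gives 62.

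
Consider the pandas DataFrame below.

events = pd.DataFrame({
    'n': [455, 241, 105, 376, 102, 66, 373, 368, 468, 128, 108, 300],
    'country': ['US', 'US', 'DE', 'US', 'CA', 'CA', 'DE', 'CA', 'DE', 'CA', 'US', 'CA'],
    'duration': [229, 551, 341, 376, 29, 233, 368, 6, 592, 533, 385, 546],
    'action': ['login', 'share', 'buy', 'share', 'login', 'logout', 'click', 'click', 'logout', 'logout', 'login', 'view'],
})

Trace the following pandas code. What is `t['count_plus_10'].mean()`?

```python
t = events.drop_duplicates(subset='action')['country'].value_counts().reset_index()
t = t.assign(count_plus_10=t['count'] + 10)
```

drop duplicate action (keep=first):
      n country  duration  action
0   455      US       229   login
1   241      US       551   share
2   105      DE       341     buy
5    66      CA       233  logout
6   373      DE       368   click
11  300      CA       546    view
value_counts of country:
country
US    2
DE    2
CA    2
Name: count, dtype: int64
reset_index():
  country  count
0      US      2
1      DE      2
2      CA      2
add column count_plus_10 = t['count'] + 10:
  country  count  count_plus_10
0      US      2             12
1      DE      2             12
2      CA      2             12
Taking the mean of column 'count_plus_10' gives 12.0.

12.0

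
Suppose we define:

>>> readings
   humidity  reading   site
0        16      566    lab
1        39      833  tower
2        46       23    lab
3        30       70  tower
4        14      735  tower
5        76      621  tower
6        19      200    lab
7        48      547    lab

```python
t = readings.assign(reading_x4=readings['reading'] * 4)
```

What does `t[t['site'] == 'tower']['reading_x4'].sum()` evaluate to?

9036

add column reading_x4 = readings['reading'] * 4:
   humidity  reading   site  reading_x4
0        16      566    lab        2264
1        39      833  tower        3332
2        46       23    lab          92
3        30       70  tower         280
4        14      735  tower        2940
5        76      621  tower        2484
6        19      200    lab         800
7        48      547    lab        2188
filter rows where site == 'tower':
   humidity  reading   site  reading_x4
1        39      833  tower        3332
3        30       70  tower         280
4        14      735  tower        2940
5        76      621  tower        2484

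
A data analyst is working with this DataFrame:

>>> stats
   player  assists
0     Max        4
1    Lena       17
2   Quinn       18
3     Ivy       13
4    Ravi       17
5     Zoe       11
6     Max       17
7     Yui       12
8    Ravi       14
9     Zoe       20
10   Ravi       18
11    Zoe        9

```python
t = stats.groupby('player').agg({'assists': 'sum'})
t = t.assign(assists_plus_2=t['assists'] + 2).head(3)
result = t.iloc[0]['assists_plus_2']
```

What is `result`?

group by player, sum of assists:
        assists
player         
Ivy          13
Lena         17
Max          21
Quinn        18
Ravi         49
Yui          12
Zoe          40
add column assists_plus_2 = t['assists'] + 2:
        assists  assists_plus_2
player                         
Ivy          13              15
Lena         17              19
Max          21              23
Quinn        18              20
Ravi         49              51
Yui          12              14
Zoe          40              42
take first 3 rows:
        assists  assists_plus_2
player                         
Ivy          13              15
Lena         17              19
Max          21              23
The value at position 0, column 'assists_plus_2' is 15.

15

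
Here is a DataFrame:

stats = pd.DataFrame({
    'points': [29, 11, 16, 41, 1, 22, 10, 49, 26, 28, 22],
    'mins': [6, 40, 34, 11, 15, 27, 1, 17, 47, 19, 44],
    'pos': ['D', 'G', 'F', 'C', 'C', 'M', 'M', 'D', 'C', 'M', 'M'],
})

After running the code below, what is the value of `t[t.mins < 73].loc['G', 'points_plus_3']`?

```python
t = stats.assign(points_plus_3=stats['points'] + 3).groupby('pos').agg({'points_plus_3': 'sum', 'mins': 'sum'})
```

14

add column points_plus_3 = stats['points'] + 3:
    points  mins pos  points_plus_3
0       29     6   D             32
1       11    40   G             14
2       16    34   F             19
3       41    11   C             44
4        1    15   C              4
5       22    27   M             25
6       10     1   M             13
7       49    17   D             52
8       26    47   C             29
9       28    19   M             31
10      22    44   M             25
group by pos: sum(points_plus_3), sum(mins):
     points_plus_3  mins
pos                     
C               77    73
D               84    23
F               19    34
G               14    40
M               94    91
filter rows where mins < 73:
     points_plus_3  mins
pos                     
D               84    23
F               19    34
G               14    40
The value at row 'G', column 'points_plus_3' is 14.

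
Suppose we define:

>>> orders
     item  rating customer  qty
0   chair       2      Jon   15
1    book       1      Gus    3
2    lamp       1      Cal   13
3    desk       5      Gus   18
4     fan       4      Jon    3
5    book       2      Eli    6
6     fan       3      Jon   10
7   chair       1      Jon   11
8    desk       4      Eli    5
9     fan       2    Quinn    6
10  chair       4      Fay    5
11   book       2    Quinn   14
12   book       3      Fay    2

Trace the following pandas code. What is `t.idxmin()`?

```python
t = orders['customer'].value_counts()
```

Cal

value_counts of customer:
customer
Jon      4
Gus      2
Eli      2
Quinn    2
Fay      2
Cal      1
Name: count, dtype: int64
Finally, label with the smallest value = Cal.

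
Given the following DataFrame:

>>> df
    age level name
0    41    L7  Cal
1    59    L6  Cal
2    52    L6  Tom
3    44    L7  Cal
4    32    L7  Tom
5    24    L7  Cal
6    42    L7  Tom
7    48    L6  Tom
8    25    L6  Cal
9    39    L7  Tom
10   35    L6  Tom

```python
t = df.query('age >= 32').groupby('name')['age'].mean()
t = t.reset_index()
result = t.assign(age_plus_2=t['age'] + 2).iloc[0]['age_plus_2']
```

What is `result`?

filter rows where age >= 32:
    age level name
0    41    L7  Cal
1    59    L6  Cal
2    52    L6  Tom
3    44    L7  Cal
4    32    L7  Tom
6    42    L7  Tom
7    48    L6  Tom
9    39    L7  Tom
10   35    L6  Tom
group by name, mean of age:
name
Cal    48.000000
Tom    41.333333
Name: age, dtype: float64
reset_index():
  name        age
0  Cal  48.000000
1  Tom  41.333333
add column age_plus_2 = t['age'] + 2:
  name        age  age_plus_2
0  Cal  48.000000   50.000000
1  Tom  41.333333   43.333333
Taking the value at position 0, column 'age_plus_2' gives 50.0.

50.0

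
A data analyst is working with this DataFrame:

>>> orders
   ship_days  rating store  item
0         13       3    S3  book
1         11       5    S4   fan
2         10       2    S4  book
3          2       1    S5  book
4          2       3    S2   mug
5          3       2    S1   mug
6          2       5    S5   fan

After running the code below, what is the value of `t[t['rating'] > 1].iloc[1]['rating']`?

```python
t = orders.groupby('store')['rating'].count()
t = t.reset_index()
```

group by store, count of rating:
store
S1    1
S2    1
S3    1
S4    2
S5    2
Name: rating, dtype: int64
reset_index():
  store  rating
0    S1       1
1    S2       1
2    S3       1
3    S4       2
4    S5       2
filter rows where rating > 1:
  store  rating
3    S4       2
4    S5       2

2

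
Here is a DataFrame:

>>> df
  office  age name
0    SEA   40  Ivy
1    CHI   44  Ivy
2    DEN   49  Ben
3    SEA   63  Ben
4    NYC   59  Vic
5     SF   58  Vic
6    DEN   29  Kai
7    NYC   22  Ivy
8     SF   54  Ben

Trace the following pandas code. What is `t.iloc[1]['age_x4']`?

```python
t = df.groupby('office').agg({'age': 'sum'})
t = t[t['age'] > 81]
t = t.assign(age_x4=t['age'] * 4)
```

group by office, sum of age:
        age
office     
CHI      44
DEN      78
NYC      81
SEA     103
SF      112
filter rows where age > 81:
        age
office     
SEA     103
SF      112
add column age_x4 = t['age'] * 4:
        age  age_x4
office             
SEA     103     412
SF      112     448
value at position 1, column 'age_x4' → 448

448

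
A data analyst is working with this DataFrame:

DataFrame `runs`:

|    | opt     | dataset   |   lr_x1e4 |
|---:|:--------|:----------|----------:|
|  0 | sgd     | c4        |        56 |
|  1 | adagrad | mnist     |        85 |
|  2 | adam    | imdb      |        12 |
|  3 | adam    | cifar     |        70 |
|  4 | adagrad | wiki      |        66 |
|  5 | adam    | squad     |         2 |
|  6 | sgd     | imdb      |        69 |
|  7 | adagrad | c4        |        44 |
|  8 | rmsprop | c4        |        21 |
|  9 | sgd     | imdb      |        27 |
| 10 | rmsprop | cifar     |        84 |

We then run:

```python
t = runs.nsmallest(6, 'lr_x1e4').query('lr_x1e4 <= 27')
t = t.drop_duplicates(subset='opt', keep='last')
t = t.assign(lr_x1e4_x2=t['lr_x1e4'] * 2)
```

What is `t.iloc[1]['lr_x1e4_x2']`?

42

take 6 rows with smallest lr_x1e4:
       opt dataset  lr_x1e4
5     adam   squad        2
2     adam    imdb       12
8  rmsprop      c4       21
9      sgd    imdb       27
7  adagrad      c4       44
0      sgd      c4       56
filter rows where lr_x1e4 <= 27:
       opt dataset  lr_x1e4
5     adam   squad        2
2     adam    imdb       12
8  rmsprop      c4       21
9      sgd    imdb       27
drop duplicate opt (keep=last):
       opt dataset  lr_x1e4
2     adam    imdb       12
8  rmsprop      c4       21
9      sgd    imdb       27
add column lr_x1e4_x2 = t['lr_x1e4'] * 2:
       opt dataset  lr_x1e4  lr_x1e4_x2
2     adam    imdb       12          24
8  rmsprop      c4       21          42
9      sgd    imdb       27          54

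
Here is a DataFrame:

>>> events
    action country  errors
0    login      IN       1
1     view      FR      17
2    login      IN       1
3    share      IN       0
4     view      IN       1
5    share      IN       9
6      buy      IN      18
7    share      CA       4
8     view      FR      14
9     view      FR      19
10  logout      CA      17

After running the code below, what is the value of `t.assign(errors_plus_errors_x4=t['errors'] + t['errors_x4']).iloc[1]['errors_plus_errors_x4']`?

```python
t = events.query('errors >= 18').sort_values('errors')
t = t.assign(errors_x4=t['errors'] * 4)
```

filter rows where errors >= 18:
  action country  errors
6    buy      IN      18
9   view      FR      19
sort by errors:
  action country  errors
6    buy      IN      18
9   view      FR      19
add column errors_x4 = t['errors'] * 4:
  action country  errors  errors_x4
6    buy      IN      18         72
9   view      FR      19         76
add column errors_plus_errors_x4 = t['errors'] + t['errors_x4']:
  action country  errors  errors_x4  errors_plus_errors_x4
6    buy      IN      18         72                     90
9   view      FR      19         76                     95

95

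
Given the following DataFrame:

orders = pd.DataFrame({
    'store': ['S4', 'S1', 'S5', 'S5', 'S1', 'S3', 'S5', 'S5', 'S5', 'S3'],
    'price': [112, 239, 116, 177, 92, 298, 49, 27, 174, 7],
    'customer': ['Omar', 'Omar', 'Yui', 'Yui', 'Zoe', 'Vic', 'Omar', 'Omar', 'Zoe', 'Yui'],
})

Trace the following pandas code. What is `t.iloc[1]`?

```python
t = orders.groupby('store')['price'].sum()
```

group by store, sum of price:
store
S1    331
S3    305
S4    112
S5    543
Name: price, dtype: int64

305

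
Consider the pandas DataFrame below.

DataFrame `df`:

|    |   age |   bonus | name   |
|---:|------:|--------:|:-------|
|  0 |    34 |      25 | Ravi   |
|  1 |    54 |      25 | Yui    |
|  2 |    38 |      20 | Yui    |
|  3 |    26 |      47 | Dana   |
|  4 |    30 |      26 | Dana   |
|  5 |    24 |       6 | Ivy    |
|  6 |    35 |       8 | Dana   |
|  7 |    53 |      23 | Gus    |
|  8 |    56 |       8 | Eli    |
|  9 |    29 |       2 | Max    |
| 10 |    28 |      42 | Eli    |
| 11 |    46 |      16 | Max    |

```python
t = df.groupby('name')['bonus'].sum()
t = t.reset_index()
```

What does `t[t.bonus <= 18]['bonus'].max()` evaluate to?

18

group by name, sum of bonus:
name
Dana    81
Eli     50
Gus     23
Ivy      6
Max     18
Ravi    25
Yui     45
Name: bonus, dtype: int64
reset_index():
   name  bonus
0  Dana     81
1   Eli     50
2   Gus     23
3   Ivy      6
4   Max     18
5  Ravi     25
6   Yui     45
filter rows where bonus <= 18:
  name  bonus
3  Ivy      6
4  Max     18
The max of column 'bonus' is 18.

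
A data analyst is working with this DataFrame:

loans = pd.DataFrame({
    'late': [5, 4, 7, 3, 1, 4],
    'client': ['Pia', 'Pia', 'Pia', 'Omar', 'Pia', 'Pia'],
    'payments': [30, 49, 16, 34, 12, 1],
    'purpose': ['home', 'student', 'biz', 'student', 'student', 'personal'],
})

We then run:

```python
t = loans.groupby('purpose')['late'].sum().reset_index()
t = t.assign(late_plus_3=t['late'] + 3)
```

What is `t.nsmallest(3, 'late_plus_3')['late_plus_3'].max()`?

group by purpose, sum of late:
purpose
biz         7
home        5
personal    4
student     8
Name: late, dtype: int64
reset_index():
    purpose  late
0       biz     7
1      home     5
2  personal     4
3   student     8
add column late_plus_3 = t['late'] + 3:
    purpose  late  late_plus_3
0       biz     7           10
1      home     5            8
2  personal     4            7
3   student     8           11
take 3 rows with smallest late_plus_3:
    purpose  late  late_plus_3
2  personal     4            7
1      home     5            8
0       biz     7           10
Finally, max of column 'late_plus_3' = 10.

10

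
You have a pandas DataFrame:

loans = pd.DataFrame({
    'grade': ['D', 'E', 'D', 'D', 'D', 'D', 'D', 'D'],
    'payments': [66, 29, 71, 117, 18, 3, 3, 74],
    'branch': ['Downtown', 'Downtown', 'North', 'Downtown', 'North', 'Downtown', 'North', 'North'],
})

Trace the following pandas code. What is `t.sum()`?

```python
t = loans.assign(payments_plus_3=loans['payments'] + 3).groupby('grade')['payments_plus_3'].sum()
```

add column payments_plus_3 = loans['payments'] + 3:
  grade  payments    branch  payments_plus_3
0     D        66  Downtown               69
1     E        29  Downtown               32
2     D        71     North               74
3     D       117  Downtown              120
4     D        18     North               21
5     D         3  Downtown                6
6     D         3     North                6
7     D        74     North               77
group by grade, sum of payments_plus_3:
grade
D    373
E     32
Name: payments_plus_3, dtype: int64
sum of the resulting series → 405

405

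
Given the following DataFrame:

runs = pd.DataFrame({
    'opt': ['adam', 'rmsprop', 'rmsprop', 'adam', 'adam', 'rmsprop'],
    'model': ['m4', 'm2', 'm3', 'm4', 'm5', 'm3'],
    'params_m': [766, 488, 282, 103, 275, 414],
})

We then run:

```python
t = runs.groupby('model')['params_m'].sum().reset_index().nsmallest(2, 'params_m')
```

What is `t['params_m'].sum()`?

group by model, sum of params_m:
model
m2    488
m3    696
m4    869
m5    275
Name: params_m, dtype: int64
reset_index():
  model  params_m
0    m2       488
1    m3       696
2    m4       869
3    m5       275
take 2 rows with smallest params_m:
  model  params_m
3    m5       275
0    m2       488
The sum of column 'params_m' is 763.

763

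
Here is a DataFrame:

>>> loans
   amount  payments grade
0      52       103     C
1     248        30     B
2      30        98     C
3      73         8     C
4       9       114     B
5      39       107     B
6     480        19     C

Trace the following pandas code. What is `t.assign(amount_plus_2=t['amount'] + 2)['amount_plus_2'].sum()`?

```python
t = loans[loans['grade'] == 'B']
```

302

filter rows where grade == 'B':
   amount  payments grade
1     248        30     B
4       9       114     B
5      39       107     B
add column amount_plus_2 = t['amount'] + 2:
   amount  payments grade  amount_plus_2
1     248        30     B            250
4       9       114     B             11
5      39       107     B             41
Taking the sum of column 'amount_plus_2' gives 302.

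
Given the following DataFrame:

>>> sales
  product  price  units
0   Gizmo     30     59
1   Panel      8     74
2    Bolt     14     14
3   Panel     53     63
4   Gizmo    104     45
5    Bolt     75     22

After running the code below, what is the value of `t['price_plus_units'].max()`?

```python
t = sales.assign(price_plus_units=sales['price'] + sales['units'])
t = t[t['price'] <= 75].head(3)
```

add column price_plus_units = sales['price'] + sales['units']:
  product  price  units  price_plus_units
0   Gizmo     30     59                89
1   Panel      8     74                82
2    Bolt     14     14                28
3   Panel     53     63               116
4   Gizmo    104     45               149
5    Bolt     75     22                97
filter rows where price <= 75:
  product  price  units  price_plus_units
0   Gizmo     30     59                89
1   Panel      8     74                82
2    Bolt     14     14                28
3   Panel     53     63               116
5    Bolt     75     22                97
take first 3 rows:
  product  price  units  price_plus_units
0   Gizmo     30     59                89
1   Panel      8     74                82
2    Bolt     14     14                28
Finally, max of column 'price_plus_units' = 89.

89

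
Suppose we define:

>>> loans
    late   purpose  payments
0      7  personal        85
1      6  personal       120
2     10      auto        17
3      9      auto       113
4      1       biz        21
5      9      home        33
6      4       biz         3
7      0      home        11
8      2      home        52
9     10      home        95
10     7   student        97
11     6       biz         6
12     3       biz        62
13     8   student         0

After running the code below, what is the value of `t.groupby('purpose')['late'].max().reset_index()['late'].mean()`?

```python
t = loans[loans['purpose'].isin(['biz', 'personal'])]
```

filter rows where purpose in ['biz', 'personal']:
    late   purpose  payments
0      7  personal        85
1      6  personal       120
4      1       biz        21
6      4       biz         3
11     6       biz         6
12     3       biz        62
group by purpose, max of late:
purpose
biz         6
personal    7
Name: late, dtype: int64
reset_index():
    purpose  late
0       biz     6
1  personal     7
Reading off the mean of column 'late', we get 6.5.

6.5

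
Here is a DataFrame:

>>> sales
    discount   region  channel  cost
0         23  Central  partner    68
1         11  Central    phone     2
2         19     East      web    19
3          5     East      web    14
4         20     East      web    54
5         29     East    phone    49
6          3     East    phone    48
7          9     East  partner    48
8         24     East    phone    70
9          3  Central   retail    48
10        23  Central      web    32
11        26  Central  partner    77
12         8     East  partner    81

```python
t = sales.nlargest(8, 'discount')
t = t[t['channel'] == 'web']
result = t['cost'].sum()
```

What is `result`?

105

take 8 rows with largest discount:
    discount   region  channel  cost
5         29     East    phone    49
11        26  Central  partner    77
8         24     East    phone    70
0         23  Central  partner    68
10        23  Central      web    32
4         20     East      web    54
2         19     East      web    19
1         11  Central    phone     2
filter rows where channel == 'web':
    discount   region channel  cost
10        23  Central     web    32
4         20     East     web    54
2         19     East     web    19
Finally, sum of column 'cost' = 105.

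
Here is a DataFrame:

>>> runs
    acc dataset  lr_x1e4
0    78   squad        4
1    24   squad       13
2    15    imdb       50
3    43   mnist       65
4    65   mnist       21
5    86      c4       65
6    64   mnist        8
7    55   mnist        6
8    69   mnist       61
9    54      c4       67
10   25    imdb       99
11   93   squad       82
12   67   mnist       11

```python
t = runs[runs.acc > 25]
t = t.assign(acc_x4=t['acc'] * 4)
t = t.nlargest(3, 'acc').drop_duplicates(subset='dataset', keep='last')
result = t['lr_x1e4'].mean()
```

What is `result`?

filter rows where acc > 25:
    acc dataset  lr_x1e4
0    78   squad        4
3    43   mnist       65
4    65   mnist       21
5    86      c4       65
6    64   mnist        8
7    55   mnist        6
8    69   mnist       61
9    54      c4       67
11   93   squad       82
12   67   mnist       11
add column acc_x4 = t['acc'] * 4:
    acc dataset  lr_x1e4  acc_x4
0    78   squad        4     312
3    43   mnist       65     172
4    65   mnist       21     260
5    86      c4       65     344
6    64   mnist        8     256
7    55   mnist        6     220
8    69   mnist       61     276
9    54      c4       67     216
11   93   squad       82     372
12   67   mnist       11     268
take 3 rows with largest acc:
    acc dataset  lr_x1e4  acc_x4
11   93   squad       82     372
5    86      c4       65     344
0    78   squad        4     312
drop duplicate dataset (keep=last):
   acc dataset  lr_x1e4  acc_x4
5   86      c4       65     344
0   78   squad        4     312

34.5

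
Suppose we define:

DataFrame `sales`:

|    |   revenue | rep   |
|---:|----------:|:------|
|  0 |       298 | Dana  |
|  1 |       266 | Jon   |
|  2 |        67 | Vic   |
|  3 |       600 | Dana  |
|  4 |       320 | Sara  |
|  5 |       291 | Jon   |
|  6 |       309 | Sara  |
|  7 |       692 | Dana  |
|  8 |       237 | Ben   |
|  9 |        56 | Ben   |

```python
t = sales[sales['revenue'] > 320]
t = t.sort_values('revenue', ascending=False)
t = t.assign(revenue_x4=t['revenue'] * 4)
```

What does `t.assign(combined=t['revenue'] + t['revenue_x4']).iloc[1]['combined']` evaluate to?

filter rows where revenue > 320:
   revenue   rep
3      600  Dana
7      692  Dana
sort by revenue descending:
   revenue   rep
7      692  Dana
3      600  Dana
add column revenue_x4 = t['revenue'] * 4:
   revenue   rep  revenue_x4
7      692  Dana        2768
3      600  Dana        2400
add column combined = t['revenue'] + t['revenue_x4']:
   revenue   rep  revenue_x4  combined
7      692  Dana        2768      3460
3      600  Dana        2400      3000
Then the value at position 1, column 'combined': 3000

3000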